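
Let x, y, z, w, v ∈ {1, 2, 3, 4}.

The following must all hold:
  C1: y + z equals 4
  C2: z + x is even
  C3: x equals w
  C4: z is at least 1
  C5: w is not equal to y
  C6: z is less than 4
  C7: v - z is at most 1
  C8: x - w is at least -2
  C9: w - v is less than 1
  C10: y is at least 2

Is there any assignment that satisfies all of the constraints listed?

Satisfiable

Take x = 1, y = 3, z = 1, w = 1, v = 2. Then constraint 1: y + z = 4; constraint 7: v - z = 1, and every other listed constraint is also met.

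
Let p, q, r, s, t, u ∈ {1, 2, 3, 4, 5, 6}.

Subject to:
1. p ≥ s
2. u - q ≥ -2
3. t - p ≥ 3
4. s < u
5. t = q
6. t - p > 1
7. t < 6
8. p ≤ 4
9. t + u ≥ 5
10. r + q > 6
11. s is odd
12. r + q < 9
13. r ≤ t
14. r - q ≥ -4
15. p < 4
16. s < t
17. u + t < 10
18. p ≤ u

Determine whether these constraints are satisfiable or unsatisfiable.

Satisfiable

The assignment p = 1, q = 5, r = 2, s = 1, t = 5, u = 3 works:
  constraint 2 holds since u - q = -2.
  constraint 3 holds since t - p = 4.
The rest check out directly.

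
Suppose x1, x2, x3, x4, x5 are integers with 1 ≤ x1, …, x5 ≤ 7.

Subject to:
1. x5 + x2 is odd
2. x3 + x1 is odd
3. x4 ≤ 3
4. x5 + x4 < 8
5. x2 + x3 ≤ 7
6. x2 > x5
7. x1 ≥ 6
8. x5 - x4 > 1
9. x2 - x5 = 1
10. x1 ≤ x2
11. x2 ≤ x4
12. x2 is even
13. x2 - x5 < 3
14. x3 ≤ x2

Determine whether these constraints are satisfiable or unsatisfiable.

From constraints 7 and 10: x2 ≥ x1 and x1 ≥ 6, so x2 ≥ 6. From constraints 3 and 11: x2 ≤ x4 and x4 ≤ 3, so x2 ≤ 3. But 3 < 6, so no value of x2 works.

Unsatisfiable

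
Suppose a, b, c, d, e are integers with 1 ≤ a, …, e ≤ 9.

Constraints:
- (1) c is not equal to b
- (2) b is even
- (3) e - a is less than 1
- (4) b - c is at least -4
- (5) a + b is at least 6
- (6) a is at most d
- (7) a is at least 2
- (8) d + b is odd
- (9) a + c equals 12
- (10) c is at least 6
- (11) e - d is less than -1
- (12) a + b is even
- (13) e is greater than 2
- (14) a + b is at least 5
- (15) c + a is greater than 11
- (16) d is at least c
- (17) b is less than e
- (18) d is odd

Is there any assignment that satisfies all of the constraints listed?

Satisfiable

One satisfying assignment is a = 6, b = 2, c = 6, d = 9, e = 5.
For the less obvious constraints — constraint 3: e - a = -1; constraint 4: b - c = -4 — and the others hold by inspection.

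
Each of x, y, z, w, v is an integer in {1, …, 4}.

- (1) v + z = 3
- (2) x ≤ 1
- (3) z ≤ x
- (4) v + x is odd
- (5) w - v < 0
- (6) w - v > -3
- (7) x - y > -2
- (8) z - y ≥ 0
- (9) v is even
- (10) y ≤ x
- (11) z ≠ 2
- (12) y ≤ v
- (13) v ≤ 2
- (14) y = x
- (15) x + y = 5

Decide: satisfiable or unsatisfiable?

From constraint 2: x ≤ 1. From constraints 12 and 13: y ≤ v ≤ 2. Hence x + y ≤ 3. But constraint 15 requires x + y = 5, and 5 > 3. Contradiction.

Unsatisfiable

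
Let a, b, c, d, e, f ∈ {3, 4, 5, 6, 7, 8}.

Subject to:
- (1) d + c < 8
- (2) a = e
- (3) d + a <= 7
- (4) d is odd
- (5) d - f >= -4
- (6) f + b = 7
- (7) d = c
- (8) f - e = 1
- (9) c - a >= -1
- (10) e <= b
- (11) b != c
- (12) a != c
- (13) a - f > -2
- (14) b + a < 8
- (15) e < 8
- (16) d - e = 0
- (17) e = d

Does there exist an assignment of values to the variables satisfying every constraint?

From constraints 2, 7, and 17, a = e = d = c, so a = c. But constraint 12 says a ≠ c. Contradiction.

Unsatisfiable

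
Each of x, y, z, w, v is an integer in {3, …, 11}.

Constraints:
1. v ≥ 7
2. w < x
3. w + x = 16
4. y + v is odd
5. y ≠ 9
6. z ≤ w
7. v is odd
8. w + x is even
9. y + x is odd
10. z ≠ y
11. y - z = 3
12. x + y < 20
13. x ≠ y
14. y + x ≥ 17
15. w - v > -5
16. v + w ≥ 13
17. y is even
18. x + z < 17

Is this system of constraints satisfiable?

Try x = 11, y = 6, z = 3, w = 5, v = 9.
Check constraint 3: w + x = 16; constraint 11: y - z = 3; constraint 12: x + y = 17. The remaining constraints are straightforward to verify.

Satisfiable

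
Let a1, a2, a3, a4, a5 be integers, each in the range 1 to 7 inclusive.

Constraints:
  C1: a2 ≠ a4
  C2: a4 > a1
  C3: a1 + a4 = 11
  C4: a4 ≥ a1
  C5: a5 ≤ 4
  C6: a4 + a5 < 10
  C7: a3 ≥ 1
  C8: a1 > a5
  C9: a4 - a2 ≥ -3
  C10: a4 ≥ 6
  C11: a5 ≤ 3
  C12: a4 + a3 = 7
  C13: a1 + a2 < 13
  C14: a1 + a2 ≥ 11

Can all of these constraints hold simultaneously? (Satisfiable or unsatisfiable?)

Satisfiable

Take a1 = 5, a2 = 7, a3 = 1, a4 = 6, a5 = 3. Then constraint 3: a1 + a4 = 11; constraint 6: a4 + a5 = 9, and every other listed constraint is also met.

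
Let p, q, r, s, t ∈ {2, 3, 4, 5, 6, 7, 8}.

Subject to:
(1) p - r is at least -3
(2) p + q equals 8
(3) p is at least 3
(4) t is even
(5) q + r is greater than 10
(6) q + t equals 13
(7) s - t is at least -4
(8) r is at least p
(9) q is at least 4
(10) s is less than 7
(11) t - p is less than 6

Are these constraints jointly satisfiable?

Try p = 3, q = 5, r = 6, s = 6, t = 8.
Check constraint 1: p - r = -3; constraint 2: p + q = 8. The remaining constraints are straightforward to verify.

Satisfiable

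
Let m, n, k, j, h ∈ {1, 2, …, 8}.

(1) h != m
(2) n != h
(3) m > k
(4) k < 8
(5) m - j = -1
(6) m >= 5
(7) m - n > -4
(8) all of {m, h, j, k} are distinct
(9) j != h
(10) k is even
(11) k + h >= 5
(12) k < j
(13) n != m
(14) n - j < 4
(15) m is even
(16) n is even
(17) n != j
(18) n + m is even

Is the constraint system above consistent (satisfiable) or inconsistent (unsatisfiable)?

Setting (m, n, k, j, h) = (6, 8, 4, 7, 2) satisfies everything: constraint 5: m - j = -1; constraint 7: m - n = -2; constraint 11: k + h = 6, and the others follow.

Satisfiable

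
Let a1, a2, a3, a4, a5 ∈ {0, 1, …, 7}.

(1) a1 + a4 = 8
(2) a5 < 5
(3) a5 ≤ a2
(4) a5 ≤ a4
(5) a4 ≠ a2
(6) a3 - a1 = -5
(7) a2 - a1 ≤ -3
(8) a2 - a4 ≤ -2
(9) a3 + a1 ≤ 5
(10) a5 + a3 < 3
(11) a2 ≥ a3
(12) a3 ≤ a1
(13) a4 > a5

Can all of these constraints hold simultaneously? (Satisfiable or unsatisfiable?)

Satisfiable

Take a1 = 5, a2 = 0, a3 = 0, a4 = 3, a5 = 0. Then constraint 1: a1 + a4 = 8; constraint 6: a3 - a1 = -5; constraint 7: a2 - a1 = -5, and every other listed constraint is also met.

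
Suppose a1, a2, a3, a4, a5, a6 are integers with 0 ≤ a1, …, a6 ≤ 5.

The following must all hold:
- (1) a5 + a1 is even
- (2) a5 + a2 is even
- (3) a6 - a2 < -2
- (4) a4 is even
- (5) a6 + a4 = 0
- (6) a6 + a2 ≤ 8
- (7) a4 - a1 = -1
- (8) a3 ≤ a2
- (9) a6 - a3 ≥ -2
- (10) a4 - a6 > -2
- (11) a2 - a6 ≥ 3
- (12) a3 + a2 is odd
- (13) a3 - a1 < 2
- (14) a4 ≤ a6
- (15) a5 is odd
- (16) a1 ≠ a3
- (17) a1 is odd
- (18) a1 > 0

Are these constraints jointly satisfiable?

Satisfiable

Try a1 = 1, a2 = 5, a3 = 0, a4 = 0, a5 = 1, a6 = 0.
Check constraint 3: a6 - a2 = -5; constraint 5: a6 + a4 = 0. The remaining constraints are straightforward to verify.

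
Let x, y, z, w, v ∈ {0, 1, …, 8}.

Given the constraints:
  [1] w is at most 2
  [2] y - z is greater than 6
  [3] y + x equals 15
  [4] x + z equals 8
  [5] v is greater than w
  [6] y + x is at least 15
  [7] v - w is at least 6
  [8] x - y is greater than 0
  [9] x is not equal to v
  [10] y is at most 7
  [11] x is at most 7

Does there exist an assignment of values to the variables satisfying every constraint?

From constraint 10: y ≤ 7. From constraint 11: x ≤ 7. Hence y + x ≤ 14. But constraint 3 requires y + x = 15, and 15 > 14. Contradiction.

Unsatisfiable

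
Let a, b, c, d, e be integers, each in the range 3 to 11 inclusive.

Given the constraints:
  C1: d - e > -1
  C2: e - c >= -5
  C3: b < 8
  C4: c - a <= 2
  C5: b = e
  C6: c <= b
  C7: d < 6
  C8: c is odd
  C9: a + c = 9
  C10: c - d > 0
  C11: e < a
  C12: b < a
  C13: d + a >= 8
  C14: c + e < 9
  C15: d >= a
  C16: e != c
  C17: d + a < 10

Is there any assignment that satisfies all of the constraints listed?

Constraints 6, 10, 12, and 15 give c ≤ b, b < a, a ≤ d, d < c. Chaining: c ≤ b < a ≤ d < c, which forces c < c — impossible.

Unsatisfiable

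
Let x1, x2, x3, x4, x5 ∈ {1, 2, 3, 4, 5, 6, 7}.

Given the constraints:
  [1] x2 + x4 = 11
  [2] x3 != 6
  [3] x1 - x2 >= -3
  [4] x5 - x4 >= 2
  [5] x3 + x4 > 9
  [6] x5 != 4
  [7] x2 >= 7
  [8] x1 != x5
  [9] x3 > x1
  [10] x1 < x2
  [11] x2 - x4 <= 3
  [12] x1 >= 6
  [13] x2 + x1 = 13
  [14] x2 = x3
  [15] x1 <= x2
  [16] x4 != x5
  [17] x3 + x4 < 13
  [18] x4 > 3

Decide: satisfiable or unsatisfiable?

The assignment x1 = 6, x2 = 7, x3 = 7, x4 = 4, x5 = 7 works:
  constraint 1 holds since x2 + x4 = 11.
  constraint 3 holds since x1 - x2 = -1.
The rest check out directly.

Satisfiable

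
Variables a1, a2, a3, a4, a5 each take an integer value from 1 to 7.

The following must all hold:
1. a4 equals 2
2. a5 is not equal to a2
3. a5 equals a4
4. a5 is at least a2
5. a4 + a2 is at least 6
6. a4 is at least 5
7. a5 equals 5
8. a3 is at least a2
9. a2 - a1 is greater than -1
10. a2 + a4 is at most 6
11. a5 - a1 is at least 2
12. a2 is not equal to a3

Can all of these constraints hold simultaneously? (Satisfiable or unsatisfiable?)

Constraint 7 fixes a5 = 5 and constraint 1 fixes a4 = 2, but constraint 3 requires a5 = a4. Since 5 ≠ 2, contradiction.

Unsatisfiable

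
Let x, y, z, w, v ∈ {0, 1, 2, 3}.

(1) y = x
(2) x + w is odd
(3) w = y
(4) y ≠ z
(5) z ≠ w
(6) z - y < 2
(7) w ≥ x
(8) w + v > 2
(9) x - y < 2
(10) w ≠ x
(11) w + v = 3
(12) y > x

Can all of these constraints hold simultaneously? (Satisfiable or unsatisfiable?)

Unsatisfiable

From constraints 1 and 3, w = y = x, so w = x. But constraint 10 says w ≠ x. Contradiction.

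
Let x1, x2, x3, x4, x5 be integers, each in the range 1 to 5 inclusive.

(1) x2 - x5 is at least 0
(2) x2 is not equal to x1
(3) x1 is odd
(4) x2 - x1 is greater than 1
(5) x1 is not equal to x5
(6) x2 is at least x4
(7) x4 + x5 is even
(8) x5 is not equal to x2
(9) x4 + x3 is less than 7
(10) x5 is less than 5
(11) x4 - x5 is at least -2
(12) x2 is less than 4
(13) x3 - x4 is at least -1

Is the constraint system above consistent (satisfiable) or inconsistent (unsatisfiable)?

Satisfiable

The assignment x1 = 1, x2 = 3, x3 = 4, x4 = 2, x5 = 2 works:
  constraint 1 holds since x2 - x5 = 1.
  constraint 4 holds since x2 - x1 = 2.
  constraint 9 holds since x4 + x3 = 6.
The rest check out directly.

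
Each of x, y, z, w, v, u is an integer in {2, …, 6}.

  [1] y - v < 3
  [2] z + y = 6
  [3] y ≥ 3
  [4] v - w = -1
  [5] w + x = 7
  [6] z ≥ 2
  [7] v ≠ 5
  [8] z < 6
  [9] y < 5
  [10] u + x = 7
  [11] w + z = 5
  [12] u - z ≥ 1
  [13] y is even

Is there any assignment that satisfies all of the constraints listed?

Try x = 4, y = 4, z = 2, w = 3, v = 2, u = 3.
Check constraint 1: y - v = 2; constraint 2: z + y = 6; constraint 4: v - w = -1. The remaining constraints are straightforward to verify.

Satisfiable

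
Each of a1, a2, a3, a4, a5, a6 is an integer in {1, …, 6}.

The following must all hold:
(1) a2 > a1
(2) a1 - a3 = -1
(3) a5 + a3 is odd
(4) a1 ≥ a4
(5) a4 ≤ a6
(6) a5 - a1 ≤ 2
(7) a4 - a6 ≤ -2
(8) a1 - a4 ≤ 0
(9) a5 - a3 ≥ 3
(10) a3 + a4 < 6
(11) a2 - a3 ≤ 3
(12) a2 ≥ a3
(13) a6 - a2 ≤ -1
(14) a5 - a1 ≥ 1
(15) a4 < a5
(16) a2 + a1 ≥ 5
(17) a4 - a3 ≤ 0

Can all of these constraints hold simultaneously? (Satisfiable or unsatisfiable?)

Unsatisfiable

Constraints 6, 7, 8, 9, 11, and 13 give a3 − a2 ≥ -3, a2 − a6 ≥ 1, a6 − a4 ≥ 2, a4 − a1 ≥ 0, a1 − a5 ≥ -2, a5 − a3 ≥ 3.
Adding all 6 inequalities: the left sides telescope to 0, and the right sides sum to (-3) + 1 + 2 + 0 + (-2) + 3 = 1. So 0 ≥ 1, which is false.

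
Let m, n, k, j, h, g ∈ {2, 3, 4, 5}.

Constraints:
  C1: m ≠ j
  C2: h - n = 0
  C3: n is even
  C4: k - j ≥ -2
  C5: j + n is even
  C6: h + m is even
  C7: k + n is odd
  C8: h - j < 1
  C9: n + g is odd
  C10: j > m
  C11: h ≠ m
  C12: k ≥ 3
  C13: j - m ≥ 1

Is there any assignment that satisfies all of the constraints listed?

The assignment m = 2, n = 4, k = 3, j = 4, h = 4, g = 5 works:
  constraint 2 holds since h - n = 0.
  constraint 4 holds since k - j = -1.
The rest check out directly.

Satisfiable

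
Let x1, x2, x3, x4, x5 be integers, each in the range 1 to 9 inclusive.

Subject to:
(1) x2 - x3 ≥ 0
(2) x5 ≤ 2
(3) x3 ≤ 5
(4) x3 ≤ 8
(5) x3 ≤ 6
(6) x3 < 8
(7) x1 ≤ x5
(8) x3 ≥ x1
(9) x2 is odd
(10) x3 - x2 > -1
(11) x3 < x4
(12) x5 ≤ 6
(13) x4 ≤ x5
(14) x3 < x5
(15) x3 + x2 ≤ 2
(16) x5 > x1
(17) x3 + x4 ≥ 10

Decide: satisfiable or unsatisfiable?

Unsatisfiable

From constraint 5: x3 ≤ 6. From constraints 2 and 13: x4 ≤ x5 ≤ 2. Hence x3 + x4 ≤ 8. But constraint 17 requires x3 + x4 ≥ 10, and 10 > 8. Contradiction.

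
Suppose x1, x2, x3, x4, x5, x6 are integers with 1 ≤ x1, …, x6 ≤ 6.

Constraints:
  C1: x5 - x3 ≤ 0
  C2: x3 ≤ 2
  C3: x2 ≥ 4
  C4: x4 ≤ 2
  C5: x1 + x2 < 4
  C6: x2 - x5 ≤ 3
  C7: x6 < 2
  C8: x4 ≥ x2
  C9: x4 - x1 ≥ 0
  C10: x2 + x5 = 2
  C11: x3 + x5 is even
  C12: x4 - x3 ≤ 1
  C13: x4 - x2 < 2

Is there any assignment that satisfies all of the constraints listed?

Unsatisfiable

From constraint 3: x2 ≥ 4. From constraints 4 and 8: x2 ≤ x4 and x4 ≤ 2, so x2 ≤ 2. But 2 < 4, so no value of x2 works.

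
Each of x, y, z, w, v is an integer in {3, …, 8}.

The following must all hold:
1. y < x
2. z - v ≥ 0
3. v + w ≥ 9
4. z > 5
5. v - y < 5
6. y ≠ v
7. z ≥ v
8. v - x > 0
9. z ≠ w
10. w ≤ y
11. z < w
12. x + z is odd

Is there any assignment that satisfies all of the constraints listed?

Constraints 1, 2, 8, 10, and 11 give v ≤ z, z < w, w ≤ y, y < x, x < v. Chaining: v ≤ z < w ≤ y < x < v, which forces v < v — impossible.

Unsatisfiable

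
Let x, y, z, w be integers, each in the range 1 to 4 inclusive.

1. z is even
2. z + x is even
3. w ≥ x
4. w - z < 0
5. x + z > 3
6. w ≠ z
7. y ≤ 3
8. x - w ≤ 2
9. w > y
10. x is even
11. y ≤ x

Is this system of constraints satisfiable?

Satisfiable

Setting (x, y, z, w) = (2, 1, 4, 2) satisfies everything: constraint 4: w - z = -2; constraint 5: x + z = 6; constraint 8: x - w = 0, and the others follow.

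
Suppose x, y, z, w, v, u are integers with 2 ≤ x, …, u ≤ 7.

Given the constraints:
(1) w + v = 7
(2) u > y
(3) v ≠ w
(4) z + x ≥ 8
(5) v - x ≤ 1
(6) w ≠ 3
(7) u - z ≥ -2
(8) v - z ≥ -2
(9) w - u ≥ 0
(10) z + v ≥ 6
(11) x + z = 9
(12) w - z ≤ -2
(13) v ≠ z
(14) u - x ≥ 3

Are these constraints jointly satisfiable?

Unsatisfiable

Constraints 5, 8, 9, 12, and 14 give x − v ≥ -1, v − z ≥ -2, z − w ≥ 2, w − u ≥ 0, u − x ≥ 3.
Adding all 5 inequalities: the left sides telescope to 0, and the right sides sum to (-1) + (-2) + 2 + 0 + 3 = 2. So 0 ≥ 2, which is false.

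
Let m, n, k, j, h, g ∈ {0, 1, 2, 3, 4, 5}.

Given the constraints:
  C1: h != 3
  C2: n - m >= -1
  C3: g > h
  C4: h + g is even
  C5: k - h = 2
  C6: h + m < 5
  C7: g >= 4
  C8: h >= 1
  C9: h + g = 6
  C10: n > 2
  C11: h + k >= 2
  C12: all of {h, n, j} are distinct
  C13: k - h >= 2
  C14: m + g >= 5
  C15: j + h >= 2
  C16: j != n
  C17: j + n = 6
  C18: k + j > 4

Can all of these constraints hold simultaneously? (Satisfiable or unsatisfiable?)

One satisfying assignment is m = 2, n = 4, k = 3, j = 2, h = 1, g = 5.
For the less obvious constraints — constraint 2: n - m = 2; constraint 5: k - h = 2 — and the others hold by inspection.

Satisfiable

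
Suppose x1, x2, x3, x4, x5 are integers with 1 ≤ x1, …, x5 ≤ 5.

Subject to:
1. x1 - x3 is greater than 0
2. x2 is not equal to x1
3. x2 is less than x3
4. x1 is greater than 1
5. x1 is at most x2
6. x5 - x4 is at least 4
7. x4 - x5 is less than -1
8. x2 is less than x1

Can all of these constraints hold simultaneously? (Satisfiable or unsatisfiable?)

Constraints 1, 3, and 5 give x3 < x1, x1 ≤ x2, x2 < x3. Chaining: x3 < x1 ≤ x2 < x3, which forces x3 < x3 — impossible.

Unsatisfiable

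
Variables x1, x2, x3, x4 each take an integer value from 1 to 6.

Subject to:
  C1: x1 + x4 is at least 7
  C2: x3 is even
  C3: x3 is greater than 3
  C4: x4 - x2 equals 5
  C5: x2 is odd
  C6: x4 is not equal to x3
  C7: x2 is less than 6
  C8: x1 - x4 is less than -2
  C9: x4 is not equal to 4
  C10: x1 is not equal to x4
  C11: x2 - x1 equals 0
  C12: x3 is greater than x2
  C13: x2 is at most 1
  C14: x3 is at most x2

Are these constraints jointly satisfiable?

From constraint 3: x3 ≥ 4. From constraints 13 and 14: x3 ≤ x2 and x2 ≤ 1, so x3 ≤ 1. But 1 < 4, so no value of x3 works.

Unsatisfiable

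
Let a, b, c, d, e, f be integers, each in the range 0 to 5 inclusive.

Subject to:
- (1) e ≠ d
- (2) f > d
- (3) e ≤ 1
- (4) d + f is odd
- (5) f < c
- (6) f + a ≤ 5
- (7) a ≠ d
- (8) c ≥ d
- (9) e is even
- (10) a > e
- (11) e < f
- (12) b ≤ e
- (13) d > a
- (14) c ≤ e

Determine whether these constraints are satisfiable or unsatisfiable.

Constraints 2, 5, 10, 13, and 14 give d < f, f < c, c ≤ e, e < a, a < d. Chaining: d < f < c ≤ e < a < d, which forces d < d — impossible.

Unsatisfiable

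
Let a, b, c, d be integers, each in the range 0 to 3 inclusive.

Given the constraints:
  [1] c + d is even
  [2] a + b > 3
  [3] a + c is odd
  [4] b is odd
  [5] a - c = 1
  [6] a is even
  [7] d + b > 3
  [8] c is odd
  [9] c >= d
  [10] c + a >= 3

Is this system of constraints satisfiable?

One satisfying assignment is a = 2, b = 3, c = 1, d = 1.
For the less obvious constraints — constraint 2: a + b = 5; constraint 5: a - c = 1; constraint 7: d + b = 4 — and the others hold by inspection.

Satisfiable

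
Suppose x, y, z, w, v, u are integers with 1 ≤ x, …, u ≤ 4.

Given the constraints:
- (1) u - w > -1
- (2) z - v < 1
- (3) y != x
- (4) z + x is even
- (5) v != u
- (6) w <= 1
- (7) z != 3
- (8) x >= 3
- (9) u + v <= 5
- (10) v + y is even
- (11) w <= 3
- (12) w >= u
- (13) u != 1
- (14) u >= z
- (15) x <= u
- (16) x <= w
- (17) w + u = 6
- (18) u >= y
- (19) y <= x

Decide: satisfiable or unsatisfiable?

From constraints 8 and 15: u ≥ x and x ≥ 3, so u ≥ 3. From constraints 6 and 12: u ≤ w and w ≤ 1, so u ≤ 1. But 1 < 3, so no value of u works.

Unsatisfiable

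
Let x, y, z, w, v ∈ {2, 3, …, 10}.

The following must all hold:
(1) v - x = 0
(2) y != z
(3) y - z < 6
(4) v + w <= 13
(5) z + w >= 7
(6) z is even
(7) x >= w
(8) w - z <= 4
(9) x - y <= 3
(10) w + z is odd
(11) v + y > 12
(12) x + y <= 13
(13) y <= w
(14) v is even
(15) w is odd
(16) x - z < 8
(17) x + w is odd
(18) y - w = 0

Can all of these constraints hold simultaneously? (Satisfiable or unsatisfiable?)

One satisfying assignment is x = 8, y = 5, z = 2, w = 5, v = 8.
For the less obvious constraints — constraint 1: v - x = 0; constraint 3: y - z = 3; constraint 4: v + w = 13 — and the others hold by inspection.

Satisfiable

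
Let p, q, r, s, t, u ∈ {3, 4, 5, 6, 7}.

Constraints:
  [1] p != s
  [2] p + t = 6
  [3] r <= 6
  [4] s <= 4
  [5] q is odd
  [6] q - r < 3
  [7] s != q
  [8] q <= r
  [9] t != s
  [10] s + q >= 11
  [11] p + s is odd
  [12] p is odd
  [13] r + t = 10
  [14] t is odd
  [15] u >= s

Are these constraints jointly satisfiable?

From constraint 4: s ≤ 4. From constraints 3 and 8: q ≤ r ≤ 6. Hence s + q ≤ 10. But constraint 10 requires s + q ≥ 11, and 11 > 10. Contradiction.

Unsatisfiable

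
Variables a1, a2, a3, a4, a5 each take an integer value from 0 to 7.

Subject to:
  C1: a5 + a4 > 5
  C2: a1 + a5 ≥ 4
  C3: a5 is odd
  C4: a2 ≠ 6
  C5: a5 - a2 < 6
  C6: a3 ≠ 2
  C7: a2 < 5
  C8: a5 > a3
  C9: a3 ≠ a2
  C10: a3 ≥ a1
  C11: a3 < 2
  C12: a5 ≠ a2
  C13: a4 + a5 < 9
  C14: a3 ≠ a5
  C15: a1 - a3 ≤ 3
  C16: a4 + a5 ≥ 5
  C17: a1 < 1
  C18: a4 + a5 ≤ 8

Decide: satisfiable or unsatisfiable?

Satisfiable

One satisfying assignment is a1 = 0, a2 = 3, a3 = 0, a4 = 0, a5 = 7.
For the less obvious constraints — constraint 1: a5 + a4 = 7; constraint 2: a1 + a5 = 7 — and the others hold by inspection.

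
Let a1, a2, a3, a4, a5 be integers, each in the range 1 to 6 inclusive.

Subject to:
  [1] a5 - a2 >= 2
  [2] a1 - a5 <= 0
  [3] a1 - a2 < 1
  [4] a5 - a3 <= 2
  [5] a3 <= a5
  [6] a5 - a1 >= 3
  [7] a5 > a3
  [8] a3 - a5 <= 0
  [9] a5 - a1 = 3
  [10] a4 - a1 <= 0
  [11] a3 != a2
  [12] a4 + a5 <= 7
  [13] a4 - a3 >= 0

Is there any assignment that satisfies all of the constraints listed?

Constraints 4, 6, 10, and 13 give a4 − a3 ≥ 0, a3 − a5 ≥ -2, a5 − a1 ≥ 3, a1 − a4 ≥ 0.
Adding all 4 inequalities: the left sides telescope to 0, and the right sides sum to 0 + (-2) + 3 + 0 = 1. So 0 ≥ 1, which is false.

Unsatisfiable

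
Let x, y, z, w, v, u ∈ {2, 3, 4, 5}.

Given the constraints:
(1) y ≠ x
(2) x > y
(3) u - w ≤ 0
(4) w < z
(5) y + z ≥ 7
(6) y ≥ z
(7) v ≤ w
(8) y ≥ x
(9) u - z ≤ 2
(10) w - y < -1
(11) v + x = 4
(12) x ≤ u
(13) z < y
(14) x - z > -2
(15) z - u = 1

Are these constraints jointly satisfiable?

Constraints 2, 3, 4, 12, and 13 give u ≤ w, w < z, z < y, y < x, x ≤ u. Chaining: u ≤ w < z < y < x ≤ u, which forces u < u — impossible.

Unsatisfiable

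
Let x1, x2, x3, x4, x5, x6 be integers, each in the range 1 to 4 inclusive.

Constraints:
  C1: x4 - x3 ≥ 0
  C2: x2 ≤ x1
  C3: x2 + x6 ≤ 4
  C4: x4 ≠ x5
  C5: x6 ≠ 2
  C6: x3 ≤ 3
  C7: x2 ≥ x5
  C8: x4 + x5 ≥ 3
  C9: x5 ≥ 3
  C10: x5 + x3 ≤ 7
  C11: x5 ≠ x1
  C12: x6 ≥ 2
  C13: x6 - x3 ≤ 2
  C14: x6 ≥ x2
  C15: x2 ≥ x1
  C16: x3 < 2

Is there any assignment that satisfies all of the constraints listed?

From constraints 7 and 9: x2 ≥ x5 ≥ 3. From constraint 12: x6 ≥ 2. Hence x2 + x6 ≥ 5. But constraint 3 requires x2 + x6 ≤ 4, and 4 < 5. Contradiction.

Unsatisfiable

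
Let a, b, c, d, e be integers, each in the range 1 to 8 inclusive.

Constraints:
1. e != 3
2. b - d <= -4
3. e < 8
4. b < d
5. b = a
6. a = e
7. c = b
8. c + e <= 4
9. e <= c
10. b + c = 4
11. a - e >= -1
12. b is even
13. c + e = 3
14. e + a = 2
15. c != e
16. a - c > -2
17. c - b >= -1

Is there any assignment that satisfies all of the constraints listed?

From constraints 5, 6, and 7, c = b = a = e, so c = e. But constraint 15 says c ≠ e. Contradiction.

Unsatisfiable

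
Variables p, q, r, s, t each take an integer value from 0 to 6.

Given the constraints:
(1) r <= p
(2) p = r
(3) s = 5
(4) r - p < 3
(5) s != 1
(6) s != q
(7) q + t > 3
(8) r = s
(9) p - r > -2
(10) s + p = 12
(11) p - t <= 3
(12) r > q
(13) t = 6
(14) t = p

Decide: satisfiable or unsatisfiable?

Constraint 13 fixes t = 6 and constraint 3 fixes s = 5. Constraints 2, 8, and 14 give t = p = r = s, so t = s. But 6 ≠ 5 — contradiction.

Unsatisfiable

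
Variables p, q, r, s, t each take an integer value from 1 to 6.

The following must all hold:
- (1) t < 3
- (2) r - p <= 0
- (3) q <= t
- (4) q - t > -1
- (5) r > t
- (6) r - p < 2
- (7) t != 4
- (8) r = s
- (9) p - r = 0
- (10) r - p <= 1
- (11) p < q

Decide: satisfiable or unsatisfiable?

Constraints 2, 3, 5, and 11 give t < r, r ≤ p, p < q, q ≤ t. Chaining: t < r ≤ p < q ≤ t, which forces t < t — impossible.

Unsatisfiable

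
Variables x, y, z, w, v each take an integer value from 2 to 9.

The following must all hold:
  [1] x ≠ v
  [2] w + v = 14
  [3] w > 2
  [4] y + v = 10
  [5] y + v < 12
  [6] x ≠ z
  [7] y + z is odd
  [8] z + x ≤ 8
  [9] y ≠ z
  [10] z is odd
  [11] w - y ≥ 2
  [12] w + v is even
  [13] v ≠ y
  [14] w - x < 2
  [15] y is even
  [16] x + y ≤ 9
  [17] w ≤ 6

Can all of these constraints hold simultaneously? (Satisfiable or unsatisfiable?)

Try x = 5, y = 2, z = 3, w = 6, v = 8.
Check constraint 2: w + v = 14; constraint 4: y + v = 10; constraint 5: y + v = 10. The remaining constraints are straightforward to verify.

Satisfiable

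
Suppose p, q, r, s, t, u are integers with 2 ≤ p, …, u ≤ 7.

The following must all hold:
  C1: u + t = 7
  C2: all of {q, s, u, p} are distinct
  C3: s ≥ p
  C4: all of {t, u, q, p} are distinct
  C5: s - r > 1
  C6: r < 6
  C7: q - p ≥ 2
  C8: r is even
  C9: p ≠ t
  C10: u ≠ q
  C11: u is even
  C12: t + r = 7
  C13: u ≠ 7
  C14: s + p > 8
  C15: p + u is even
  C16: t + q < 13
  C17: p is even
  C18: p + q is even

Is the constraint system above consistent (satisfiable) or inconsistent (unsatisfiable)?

Try p = 4, q = 6, r = 2, s = 5, t = 5, u = 2.
Check constraint 1: u + t = 7; constraint 5: s - r = 3. The remaining constraints are straightforward to verify.

Satisfiable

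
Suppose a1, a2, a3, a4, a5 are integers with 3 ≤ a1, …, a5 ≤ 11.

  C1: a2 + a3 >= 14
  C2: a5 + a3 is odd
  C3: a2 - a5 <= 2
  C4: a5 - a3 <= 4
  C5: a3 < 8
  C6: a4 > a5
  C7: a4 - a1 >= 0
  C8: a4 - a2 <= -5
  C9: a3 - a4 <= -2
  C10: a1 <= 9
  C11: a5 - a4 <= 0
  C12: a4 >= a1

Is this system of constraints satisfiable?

Unsatisfiable

Constraints 3, 4, 8, and 9 give a3 − a5 ≥ -4, a5 − a2 ≥ -2, a2 − a4 ≥ 5, a4 − a3 ≥ 2.
Adding all 4 inequalities: the left sides telescope to 0, and the right sides sum to (-4) + (-2) + 5 + 2 = 1. So 0 ≥ 1, which is false.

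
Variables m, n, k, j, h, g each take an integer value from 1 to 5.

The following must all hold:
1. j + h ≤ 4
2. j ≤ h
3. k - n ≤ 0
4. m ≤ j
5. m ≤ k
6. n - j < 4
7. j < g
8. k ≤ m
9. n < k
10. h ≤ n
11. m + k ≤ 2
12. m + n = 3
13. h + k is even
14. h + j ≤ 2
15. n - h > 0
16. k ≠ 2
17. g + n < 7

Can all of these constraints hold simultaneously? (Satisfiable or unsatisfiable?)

Constraints 2, 4, 8, 9, and 15 give n < k, k ≤ m, m ≤ j, j ≤ h, h < n. Chaining: n < k ≤ m ≤ j ≤ h < n, which forces n < n — impossible.

Unsatisfiable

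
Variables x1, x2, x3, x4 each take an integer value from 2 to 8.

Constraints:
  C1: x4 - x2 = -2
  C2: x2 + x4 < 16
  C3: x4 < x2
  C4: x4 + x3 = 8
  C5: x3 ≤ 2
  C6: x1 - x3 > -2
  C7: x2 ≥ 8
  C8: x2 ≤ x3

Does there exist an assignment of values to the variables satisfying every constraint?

From constraints 7 and 8: x3 ≥ x2 and x2 ≥ 8, so x3 ≥ 8. From constraint 5: x3 ≤ 2. But 2 < 8, so no value of x3 works.

Unsatisfiable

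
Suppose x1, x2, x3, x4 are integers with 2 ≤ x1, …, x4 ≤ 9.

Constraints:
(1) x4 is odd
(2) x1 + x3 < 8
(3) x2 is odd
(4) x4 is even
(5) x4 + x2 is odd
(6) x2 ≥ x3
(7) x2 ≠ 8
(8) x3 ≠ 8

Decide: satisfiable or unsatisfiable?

Unsatisfiable

Constraint 1 makes x4 odd and constraint 3 makes x2 odd, so x4 + x2 must be even. Constraint 5 says x4 + x2 is odd — contradiction.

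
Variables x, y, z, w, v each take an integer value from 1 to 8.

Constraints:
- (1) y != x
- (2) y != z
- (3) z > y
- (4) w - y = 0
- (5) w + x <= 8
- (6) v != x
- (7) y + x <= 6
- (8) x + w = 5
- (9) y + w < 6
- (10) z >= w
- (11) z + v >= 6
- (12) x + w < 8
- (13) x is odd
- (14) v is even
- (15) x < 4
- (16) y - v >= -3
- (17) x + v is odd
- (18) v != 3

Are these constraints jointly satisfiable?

Satisfiable

Setting (x, y, z, w, v) = (3, 2, 4, 2, 4) satisfies everything: constraint 4: w - y = 0; constraint 5: w + x = 5; constraint 7: y + x = 5, and the others follow.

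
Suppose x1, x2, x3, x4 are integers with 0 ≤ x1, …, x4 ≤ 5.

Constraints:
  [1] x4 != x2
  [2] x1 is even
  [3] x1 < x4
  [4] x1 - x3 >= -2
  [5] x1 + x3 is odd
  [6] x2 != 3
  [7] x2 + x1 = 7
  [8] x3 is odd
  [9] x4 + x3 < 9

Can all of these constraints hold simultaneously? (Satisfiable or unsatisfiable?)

Satisfiable

Take x1 = 2, x2 = 5, x3 = 3, x4 = 3. Then constraint 4: x1 - x3 = -1; constraint 7: x2 + x1 = 7; constraint 9: x4 + x3 = 6, and every other listed constraint is also met.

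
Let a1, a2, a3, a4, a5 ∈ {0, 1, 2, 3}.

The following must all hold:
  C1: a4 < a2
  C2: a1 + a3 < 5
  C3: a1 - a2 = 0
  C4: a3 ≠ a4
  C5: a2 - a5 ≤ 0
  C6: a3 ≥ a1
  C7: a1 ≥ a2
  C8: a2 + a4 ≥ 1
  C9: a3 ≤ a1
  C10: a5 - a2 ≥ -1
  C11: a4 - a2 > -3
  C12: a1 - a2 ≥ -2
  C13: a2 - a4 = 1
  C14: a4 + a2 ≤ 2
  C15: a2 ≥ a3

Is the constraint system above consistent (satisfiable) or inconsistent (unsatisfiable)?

The assignment a1 = 1, a2 = 1, a3 = 1, a4 = 0, a5 = 1 works:
  constraint 2 holds since a1 + a3 = 2.
  constraint 3 holds since a1 - a2 = 0.
The rest check out directly.

Satisfiable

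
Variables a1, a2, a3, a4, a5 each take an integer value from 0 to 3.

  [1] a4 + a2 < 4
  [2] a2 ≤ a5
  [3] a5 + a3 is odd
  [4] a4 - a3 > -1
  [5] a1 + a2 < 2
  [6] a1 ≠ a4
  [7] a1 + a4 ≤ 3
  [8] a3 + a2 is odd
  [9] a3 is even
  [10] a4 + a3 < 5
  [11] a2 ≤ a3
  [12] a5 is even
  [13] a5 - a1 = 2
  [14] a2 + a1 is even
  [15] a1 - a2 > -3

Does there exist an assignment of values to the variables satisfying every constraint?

Unsatisfiable

Constraint 12 makes a5 even and constraint 9 makes a3 even, so a5 + a3 must be even. Constraint 3 says a5 + a3 is odd — contradiction.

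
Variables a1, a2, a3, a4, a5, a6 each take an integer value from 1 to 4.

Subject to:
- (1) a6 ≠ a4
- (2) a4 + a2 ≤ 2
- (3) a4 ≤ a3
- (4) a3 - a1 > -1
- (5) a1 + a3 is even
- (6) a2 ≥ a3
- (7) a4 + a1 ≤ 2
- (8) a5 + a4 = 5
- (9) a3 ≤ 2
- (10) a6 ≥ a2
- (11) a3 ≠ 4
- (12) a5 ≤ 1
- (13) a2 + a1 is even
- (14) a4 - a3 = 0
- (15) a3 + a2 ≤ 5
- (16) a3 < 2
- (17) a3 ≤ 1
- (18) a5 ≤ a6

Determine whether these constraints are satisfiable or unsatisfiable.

From constraint 12: a5 ≤ 1. From constraints 3 and 9: a4 ≤ a3 ≤ 2. Hence a5 + a4 ≤ 3. But constraint 8 requires a5 + a4 = 5, and 5 > 3. Contradiction.

Unsatisfiable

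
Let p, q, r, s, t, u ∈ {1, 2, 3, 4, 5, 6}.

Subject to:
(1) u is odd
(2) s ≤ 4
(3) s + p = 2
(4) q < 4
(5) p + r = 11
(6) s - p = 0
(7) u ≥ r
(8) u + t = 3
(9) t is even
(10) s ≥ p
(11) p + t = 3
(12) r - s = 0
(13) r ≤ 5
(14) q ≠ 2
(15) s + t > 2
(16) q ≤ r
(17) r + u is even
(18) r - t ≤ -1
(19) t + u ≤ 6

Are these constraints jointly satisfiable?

Unsatisfiable

From constraints 2 and 10: p ≤ s ≤ 4. From constraint 13: r ≤ 5. Hence p + r ≤ 9. But constraint 5 requires p + r = 11, and 11 > 9. Contradiction.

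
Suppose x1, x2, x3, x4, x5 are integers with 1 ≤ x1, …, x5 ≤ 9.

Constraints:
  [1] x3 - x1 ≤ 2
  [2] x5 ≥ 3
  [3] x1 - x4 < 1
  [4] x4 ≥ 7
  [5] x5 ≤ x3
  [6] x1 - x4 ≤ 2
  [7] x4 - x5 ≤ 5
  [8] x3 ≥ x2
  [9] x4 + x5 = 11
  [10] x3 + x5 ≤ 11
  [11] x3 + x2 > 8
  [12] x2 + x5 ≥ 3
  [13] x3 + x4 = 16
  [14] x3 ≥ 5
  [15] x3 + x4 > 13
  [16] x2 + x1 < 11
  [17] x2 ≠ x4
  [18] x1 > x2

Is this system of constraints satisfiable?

One satisfying assignment is x1 = 7, x2 = 3, x3 = 8, x4 = 8, x5 = 3.
For the less obvious constraints — constraint 1: x3 - x1 = 1; constraint 3: x1 - x4 = -1 — and the others hold by inspection.

Satisfiable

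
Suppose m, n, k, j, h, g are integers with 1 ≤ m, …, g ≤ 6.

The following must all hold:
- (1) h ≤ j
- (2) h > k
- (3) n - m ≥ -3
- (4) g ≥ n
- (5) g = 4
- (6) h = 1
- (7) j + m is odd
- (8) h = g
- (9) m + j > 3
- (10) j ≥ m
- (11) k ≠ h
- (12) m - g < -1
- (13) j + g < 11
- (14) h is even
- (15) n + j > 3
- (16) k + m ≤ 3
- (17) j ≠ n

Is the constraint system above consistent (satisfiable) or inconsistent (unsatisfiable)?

Unsatisfiable

Constraint 6 fixes h = 1 and constraint 5 fixes g = 4, but constraint 8 requires h = g. Since 1 ≠ 4, contradiction.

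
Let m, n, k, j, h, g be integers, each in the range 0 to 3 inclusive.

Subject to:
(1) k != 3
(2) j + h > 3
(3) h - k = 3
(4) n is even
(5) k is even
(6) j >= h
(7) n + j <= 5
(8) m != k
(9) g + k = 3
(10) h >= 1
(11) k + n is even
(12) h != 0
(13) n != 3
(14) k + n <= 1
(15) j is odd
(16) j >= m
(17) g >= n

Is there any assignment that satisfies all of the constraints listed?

The assignment m = 3, n = 0, k = 0, j = 3, h = 3, g = 3 works:
  constraint 2 holds since j + h = 6.
  constraint 3 holds since h - k = 3.
The rest check out directly.

Satisfiable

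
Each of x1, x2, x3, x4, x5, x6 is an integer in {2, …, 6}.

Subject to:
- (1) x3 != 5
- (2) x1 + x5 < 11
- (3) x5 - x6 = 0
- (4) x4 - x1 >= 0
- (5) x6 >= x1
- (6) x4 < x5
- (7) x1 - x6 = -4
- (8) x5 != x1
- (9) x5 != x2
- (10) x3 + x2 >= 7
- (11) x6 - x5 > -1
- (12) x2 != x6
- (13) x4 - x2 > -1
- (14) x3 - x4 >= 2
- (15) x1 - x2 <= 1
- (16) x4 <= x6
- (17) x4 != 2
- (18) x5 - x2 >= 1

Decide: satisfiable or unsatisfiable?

Setting (x1, x2, x3, x4, x5, x6) = (2, 2, 6, 3, 6, 6) satisfies everything: constraint 2: x1 + x5 = 8; constraint 3: x5 - x6 = 0; constraint 4: x4 - x1 = 1, and the others follow.

Satisfiable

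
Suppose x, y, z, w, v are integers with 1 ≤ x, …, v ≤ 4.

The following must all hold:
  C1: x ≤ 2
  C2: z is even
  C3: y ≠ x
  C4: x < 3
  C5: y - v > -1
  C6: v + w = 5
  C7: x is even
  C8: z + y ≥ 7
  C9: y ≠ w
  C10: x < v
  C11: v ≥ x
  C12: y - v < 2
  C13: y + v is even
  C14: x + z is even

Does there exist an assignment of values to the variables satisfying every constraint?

The assignment x = 2, y = 3, z = 4, w = 2, v = 3 works:
  constraint 5 holds since y - v = 0.
  constraint 6 holds since v + w = 5.
The rest check out directly.

Satisfiable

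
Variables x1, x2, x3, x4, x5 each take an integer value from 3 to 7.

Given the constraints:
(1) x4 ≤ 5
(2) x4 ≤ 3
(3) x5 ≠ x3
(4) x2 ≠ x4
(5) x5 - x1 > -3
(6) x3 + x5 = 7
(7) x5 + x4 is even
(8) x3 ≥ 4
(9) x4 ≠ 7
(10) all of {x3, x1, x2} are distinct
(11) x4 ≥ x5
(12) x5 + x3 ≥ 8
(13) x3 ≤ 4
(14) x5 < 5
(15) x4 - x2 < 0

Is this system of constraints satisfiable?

From constraints 2 and 11: x5 ≤ x4 ≤ 3. From constraint 13: x3 ≤ 4. Hence x5 + x3 ≤ 7. But constraint 12 requires x5 + x3 ≥ 8, and 8 > 7. Contradiction.

Unsatisfiable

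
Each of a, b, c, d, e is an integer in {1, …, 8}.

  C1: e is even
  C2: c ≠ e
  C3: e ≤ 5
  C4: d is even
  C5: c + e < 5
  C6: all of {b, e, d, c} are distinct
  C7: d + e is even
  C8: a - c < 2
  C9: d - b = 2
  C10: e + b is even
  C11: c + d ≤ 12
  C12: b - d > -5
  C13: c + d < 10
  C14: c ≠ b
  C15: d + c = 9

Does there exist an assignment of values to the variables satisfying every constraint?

Satisfiable

Try a = 2, b = 6, c = 1, d = 8, e = 2.
Check constraint 5: c + e = 3; constraint 8: a - c = 1; constraint 9: d - b = 2. The remaining constraints are straightforward to verify.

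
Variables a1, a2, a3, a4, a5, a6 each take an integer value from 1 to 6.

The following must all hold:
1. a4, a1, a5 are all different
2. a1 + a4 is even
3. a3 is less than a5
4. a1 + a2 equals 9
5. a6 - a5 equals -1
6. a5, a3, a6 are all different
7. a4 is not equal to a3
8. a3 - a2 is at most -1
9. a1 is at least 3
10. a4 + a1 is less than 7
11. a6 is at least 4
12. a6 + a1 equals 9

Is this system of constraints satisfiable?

Setting (a1, a2, a3, a4, a5, a6) = (4, 5, 1, 2, 6, 5) satisfies everything: constraint 4: a1 + a2 = 9; constraint 5: a6 - a5 = -1; constraint 8: a3 - a2 = -4, and the others follow.

Satisfiable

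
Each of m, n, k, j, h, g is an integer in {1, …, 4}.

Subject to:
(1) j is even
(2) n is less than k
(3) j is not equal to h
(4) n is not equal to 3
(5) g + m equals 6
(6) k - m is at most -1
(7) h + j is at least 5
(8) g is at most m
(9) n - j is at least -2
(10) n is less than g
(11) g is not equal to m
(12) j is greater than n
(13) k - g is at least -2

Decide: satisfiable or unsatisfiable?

Satisfiable

Take m = 4, n = 1, k = 2, j = 2, h = 4, g = 2. Then constraint 5: g + m = 6; constraint 6: k - m = -2; constraint 7: h + j = 6, and every other listed constraint is also met.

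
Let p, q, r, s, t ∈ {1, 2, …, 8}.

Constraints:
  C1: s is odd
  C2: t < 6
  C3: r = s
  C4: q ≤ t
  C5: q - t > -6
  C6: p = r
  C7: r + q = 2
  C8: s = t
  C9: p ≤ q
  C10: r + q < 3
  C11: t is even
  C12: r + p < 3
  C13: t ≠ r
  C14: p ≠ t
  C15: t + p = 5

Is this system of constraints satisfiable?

Unsatisfiable

From constraints 3, 6, and 8, p = r = s = t, so p = t. But constraint 14 says p ≠ t. Contradiction.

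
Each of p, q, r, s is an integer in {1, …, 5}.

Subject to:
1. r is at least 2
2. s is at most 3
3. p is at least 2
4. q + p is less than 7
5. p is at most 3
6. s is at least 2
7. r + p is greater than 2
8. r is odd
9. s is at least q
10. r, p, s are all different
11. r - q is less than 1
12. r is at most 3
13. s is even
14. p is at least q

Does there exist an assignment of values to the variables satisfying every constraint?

Unsatisfiable

Constraints 1, 2, 3, 5, 6, and 12 confine each of r, p, s to the 2 values {2, 3}.
Constraint 10 requires all 3 of them to be distinct, but only 2 values are available — impossible by the pigeonhole principle.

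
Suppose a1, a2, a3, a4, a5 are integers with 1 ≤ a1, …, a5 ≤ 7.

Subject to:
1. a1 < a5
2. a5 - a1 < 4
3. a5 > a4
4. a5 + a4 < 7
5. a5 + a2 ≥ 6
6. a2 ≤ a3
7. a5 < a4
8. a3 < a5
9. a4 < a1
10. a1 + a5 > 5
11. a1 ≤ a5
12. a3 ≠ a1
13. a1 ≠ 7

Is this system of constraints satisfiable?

Unsatisfiable

Constraints 1, 7, and 9 give a1 < a5, a5 < a4, a4 < a1. Chaining: a1 < a5 < a4 < a1, which forces a1 < a1 — impossible.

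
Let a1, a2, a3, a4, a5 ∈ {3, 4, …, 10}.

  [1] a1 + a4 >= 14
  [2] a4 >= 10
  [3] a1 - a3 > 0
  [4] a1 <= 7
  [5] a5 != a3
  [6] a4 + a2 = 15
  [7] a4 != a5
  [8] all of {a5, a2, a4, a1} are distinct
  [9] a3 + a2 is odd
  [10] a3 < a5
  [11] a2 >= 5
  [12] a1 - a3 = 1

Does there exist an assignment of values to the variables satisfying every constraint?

Satisfiable

Take a1 = 7, a2 = 5, a3 = 6, a4 = 10, a5 = 8. Then constraint 1: a1 + a4 = 17; constraint 3: a1 - a3 = 1, and every other listed constraint is also met.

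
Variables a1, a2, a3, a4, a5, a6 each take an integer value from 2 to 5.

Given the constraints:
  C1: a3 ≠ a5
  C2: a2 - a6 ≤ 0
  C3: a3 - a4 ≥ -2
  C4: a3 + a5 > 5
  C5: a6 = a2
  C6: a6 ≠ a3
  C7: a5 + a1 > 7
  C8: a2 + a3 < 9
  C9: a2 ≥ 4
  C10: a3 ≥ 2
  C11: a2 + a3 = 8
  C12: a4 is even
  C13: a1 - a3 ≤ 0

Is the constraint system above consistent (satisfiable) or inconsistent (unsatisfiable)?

Satisfiable

One satisfying assignment is a1 = 3, a2 = 5, a3 = 3, a4 = 4, a5 = 5, a6 = 5.
For the less obvious constraints — constraint 2: a2 - a6 = 0; constraint 3: a3 - a4 = -1 — and the others hold by inspection.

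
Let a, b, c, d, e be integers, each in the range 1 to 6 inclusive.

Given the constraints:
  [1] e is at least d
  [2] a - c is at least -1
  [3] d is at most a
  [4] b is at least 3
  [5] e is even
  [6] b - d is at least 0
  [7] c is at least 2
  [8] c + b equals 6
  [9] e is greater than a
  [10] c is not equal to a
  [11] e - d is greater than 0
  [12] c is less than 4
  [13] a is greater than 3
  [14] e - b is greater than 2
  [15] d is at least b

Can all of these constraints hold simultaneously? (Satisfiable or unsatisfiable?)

Satisfiable

The assignment a = 4, b = 3, c = 3, d = 3, e = 6 works:
  constraint 2 holds since a - c = 1.
  constraint 6 holds since b - d = 0.
  constraint 8 holds since c + b = 6.
The rest check out directly.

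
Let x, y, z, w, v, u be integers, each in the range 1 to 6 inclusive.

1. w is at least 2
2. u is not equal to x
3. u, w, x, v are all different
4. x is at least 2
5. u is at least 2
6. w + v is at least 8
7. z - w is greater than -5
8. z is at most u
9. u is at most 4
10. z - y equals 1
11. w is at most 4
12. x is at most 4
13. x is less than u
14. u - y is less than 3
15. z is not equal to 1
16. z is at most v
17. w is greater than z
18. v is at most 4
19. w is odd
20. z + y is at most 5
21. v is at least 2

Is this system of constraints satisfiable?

Unsatisfiable

Constraints 1, 4, 5, 9, 11, 12, 18, and 21 confine each of u, w, x, v to the 3 values {2, …, 4}.
Constraint 3 requires all 4 of them to be distinct, but only 3 values are available — impossible by the pigeonhole principle.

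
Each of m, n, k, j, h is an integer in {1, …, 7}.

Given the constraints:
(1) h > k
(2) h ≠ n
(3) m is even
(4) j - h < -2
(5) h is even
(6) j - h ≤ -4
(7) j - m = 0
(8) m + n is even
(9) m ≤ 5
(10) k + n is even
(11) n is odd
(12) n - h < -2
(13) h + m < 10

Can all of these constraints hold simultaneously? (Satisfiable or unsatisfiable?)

Unsatisfiable

Constraint 3 makes m even and constraint 11 makes n odd, so m + n must be odd. Constraint 8 says m + n is even — contradiction.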